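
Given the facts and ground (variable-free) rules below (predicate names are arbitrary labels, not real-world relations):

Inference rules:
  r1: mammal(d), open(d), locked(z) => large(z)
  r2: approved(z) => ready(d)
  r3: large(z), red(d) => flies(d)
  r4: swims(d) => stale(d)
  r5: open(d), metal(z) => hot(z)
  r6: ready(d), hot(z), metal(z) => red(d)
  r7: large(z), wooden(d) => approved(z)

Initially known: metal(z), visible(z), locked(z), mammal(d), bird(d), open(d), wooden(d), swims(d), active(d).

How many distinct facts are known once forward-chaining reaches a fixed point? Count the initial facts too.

16

Round 1: r1 [mammal(d), open(d), locked(z) => large(z)]; r4 [swims(d) => stale(d)]; r5 [open(d), metal(z) => hot(z)]. New: large(z), stale(d), hot(z).
Round 2: r7 [large(z), wooden(d) => approved(z)]. New: approved(z).
Round 3: r2 [approved(z) => ready(d)]. New: ready(d).
Round 4: r6 [ready(d), hot(z), metal(z) => red(d)]. New: red(d).
Round 5: r3 [large(z), red(d) => flies(d)]. New: flies(d).
Closure: {active(d), approved(z), bird(d), flies(d), hot(z), large(z), locked(z), mammal(d), metal(z), open(d), ready(d), red(d), stale(d), swims(d), visible(z), wooden(d)} — 16 facts.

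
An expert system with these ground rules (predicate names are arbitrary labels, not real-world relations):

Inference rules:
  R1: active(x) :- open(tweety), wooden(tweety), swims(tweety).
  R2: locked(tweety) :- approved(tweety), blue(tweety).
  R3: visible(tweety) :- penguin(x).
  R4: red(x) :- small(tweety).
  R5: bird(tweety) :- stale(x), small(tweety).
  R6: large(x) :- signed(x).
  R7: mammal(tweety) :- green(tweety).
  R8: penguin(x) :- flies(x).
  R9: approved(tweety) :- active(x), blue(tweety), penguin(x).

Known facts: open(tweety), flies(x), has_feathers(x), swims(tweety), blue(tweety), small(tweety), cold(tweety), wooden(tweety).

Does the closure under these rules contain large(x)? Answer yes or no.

Round 1: R1 [active(x) :- open(tweety), wooden(tweety), swims(tweety).]; R4 [red(x) :- small(tweety).]; R8 [penguin(x) :- flies(x).]. Adds active(x), red(x), penguin(x).
Round 2: R3 [visible(tweety) :- penguin(x).]; R9 [approved(tweety) :- active(x), blue(tweety), penguin(x).]. Adds visible(tweety), approved(tweety).
Round 3: R2 [locked(tweety) :- approved(tweety), blue(tweety).]. Adds locked(tweety).
Fixed point reached. large(x) is concluded only by R6; R6 needs signed(x) (never derived).

no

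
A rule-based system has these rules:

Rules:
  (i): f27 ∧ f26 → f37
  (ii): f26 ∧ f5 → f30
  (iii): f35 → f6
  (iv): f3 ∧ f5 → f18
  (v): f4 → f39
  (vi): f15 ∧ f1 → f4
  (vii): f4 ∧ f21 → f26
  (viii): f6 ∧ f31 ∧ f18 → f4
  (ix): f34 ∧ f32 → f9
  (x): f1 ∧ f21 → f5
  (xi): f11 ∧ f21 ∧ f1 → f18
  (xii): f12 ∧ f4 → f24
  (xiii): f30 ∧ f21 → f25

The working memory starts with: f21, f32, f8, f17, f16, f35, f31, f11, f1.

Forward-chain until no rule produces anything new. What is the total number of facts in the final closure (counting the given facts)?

Round 1 fires (iii), (x), (xi), giving f6, f5, f18.
Round 2 fires (viii), giving f4.
Round 3 fires (v), (vii), giving f39, f26.
Round 4 fires (ii), giving f30.
Round 5 fires (xiii), giving f25.
Closure: {f1, f11, f16, f17, f18, f21, f25, f26, f30, f31, f32, f35, f39, f4, f5, f6, f8} — 17 facts.

17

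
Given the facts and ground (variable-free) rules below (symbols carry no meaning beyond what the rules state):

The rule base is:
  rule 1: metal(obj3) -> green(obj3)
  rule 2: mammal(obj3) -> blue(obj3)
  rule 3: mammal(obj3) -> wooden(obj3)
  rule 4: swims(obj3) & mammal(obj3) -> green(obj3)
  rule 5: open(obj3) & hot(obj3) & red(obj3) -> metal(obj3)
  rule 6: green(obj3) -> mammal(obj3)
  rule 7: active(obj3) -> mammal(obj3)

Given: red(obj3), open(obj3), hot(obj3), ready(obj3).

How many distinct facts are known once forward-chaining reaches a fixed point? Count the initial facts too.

9

[1] rule 5 [open(obj3) & hot(obj3) & red(obj3) -> metal(obj3)]. ⇒ new: metal(obj3).
[2] rule 1 [metal(obj3) -> green(obj3)]. ⇒ new: green(obj3).
[3] rule 6 [green(obj3) -> mammal(obj3)]. ⇒ new: mammal(obj3).
[4] rule 2 [mammal(obj3) -> blue(obj3)]; rule 3 [mammal(obj3) -> wooden(obj3)]. ⇒ new: blue(obj3), wooden(obj3).
Closure: {blue(obj3), green(obj3), hot(obj3), mammal(obj3), metal(obj3), open(obj3), ready(obj3), red(obj3), wooden(obj3)} — 9 facts.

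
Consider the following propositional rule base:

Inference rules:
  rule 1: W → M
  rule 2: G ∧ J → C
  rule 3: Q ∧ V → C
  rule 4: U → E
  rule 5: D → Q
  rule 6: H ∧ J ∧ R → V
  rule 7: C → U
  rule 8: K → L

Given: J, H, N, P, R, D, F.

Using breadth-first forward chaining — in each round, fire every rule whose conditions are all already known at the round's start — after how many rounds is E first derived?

4

Round 1: rule 5 [D → Q]; rule 6 [H ∧ J ∧ R → V]. New: Q, V.
Round 2: rule 3 [Q ∧ V → C]. New: C.
Round 3: rule 7 [C → U]. New: U.
Round 4: rule 4 [U → E]. New: E.
E first appears in round 4.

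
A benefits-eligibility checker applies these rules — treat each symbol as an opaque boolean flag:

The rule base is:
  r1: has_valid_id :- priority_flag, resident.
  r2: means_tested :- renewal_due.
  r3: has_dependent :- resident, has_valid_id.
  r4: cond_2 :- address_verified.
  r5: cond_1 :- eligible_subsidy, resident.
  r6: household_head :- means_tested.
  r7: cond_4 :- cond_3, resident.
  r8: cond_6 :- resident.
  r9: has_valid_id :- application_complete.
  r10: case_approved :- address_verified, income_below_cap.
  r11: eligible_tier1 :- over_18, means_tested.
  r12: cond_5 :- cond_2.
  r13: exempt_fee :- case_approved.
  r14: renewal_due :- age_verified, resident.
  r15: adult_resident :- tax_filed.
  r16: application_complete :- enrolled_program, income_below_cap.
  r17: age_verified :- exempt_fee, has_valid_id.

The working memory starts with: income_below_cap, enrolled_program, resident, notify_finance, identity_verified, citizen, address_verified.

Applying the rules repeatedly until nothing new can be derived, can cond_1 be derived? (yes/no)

Round 1: r4 [cond_2 :- address_verified.]; r8 [cond_6 :- resident.]; r10 [case_approved :- address_verified, income_below_cap.]; r16 [application_complete :- enrolled_program, income_below_cap.]. New: cond_2, cond_6, case_approved, application_complete.
Round 2: r9 [has_valid_id :- application_complete.]; r12 [cond_5 :- cond_2.]; r13 [exempt_fee :- case_approved.]. New: has_valid_id, cond_5, exempt_fee.
Round 3: r3 [has_dependent :- resident, has_valid_id.]; r17 [age_verified :- exempt_fee, has_valid_id.]. New: has_dependent, age_verified.
Round 4: r14 [renewal_due :- age_verified, resident.]. New: renewal_due.
Round 5: r2 [means_tested :- renewal_due.]. New: means_tested.
Round 6: r6 [household_head :- means_tested.]. New: household_head.
Fixed point reached. cond_1 is concluded only by r5; r5 needs eligible_subsidy (never derived).

no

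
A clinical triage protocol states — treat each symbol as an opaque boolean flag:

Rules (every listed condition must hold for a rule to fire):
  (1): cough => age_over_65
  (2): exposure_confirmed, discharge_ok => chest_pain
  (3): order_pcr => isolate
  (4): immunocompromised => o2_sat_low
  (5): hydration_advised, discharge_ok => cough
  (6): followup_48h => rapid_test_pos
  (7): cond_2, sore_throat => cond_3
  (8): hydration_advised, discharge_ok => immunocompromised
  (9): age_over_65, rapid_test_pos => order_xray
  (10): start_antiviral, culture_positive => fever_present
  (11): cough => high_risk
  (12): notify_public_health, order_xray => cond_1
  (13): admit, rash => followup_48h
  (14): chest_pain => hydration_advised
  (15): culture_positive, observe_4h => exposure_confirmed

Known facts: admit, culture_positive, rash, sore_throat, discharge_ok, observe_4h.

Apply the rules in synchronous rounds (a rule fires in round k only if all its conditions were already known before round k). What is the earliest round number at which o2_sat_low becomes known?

5

Round 1 fires (13), (15), giving followup_48h, exposure_confirmed.
Round 2 fires (2), (6), giving chest_pain, rapid_test_pos.
Round 3 fires (14), giving hydration_advised.
Round 4 fires (5), (8), giving cough, immunocompromised.
Round 5 fires (1), (4), (11), giving age_over_65, o2_sat_low, high_risk.
o2_sat_low first appears in round 5.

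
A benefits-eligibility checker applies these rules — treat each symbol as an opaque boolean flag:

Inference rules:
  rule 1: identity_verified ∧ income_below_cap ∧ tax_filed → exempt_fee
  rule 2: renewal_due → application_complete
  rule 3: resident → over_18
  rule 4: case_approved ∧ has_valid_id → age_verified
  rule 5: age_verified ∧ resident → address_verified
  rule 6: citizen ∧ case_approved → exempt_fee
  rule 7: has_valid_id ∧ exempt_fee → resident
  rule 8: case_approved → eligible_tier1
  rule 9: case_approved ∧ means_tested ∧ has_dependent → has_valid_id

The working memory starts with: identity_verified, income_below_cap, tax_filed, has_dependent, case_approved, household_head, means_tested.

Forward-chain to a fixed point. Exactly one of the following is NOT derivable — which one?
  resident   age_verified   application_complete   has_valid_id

Round 1 — rule 1, rule 8, rule 9, derive exempt_fee, eligible_tier1, has_valid_id.
Round 2 — rule 4, rule 7, derive age_verified, resident.
Round 3 — rule 3, rule 5, derive over_18, address_verified.
Derived: has_valid_id (round 1), resident (round 2), age_verified (round 2). application_complete never appears in any round.

application_complete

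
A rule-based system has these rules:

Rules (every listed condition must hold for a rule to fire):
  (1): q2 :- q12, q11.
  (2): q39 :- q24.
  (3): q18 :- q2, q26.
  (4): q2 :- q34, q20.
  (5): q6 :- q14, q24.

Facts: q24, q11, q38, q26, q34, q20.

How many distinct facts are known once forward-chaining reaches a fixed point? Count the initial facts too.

9

Round 1 fires (2), (4), giving q39, q2.
Round 2 fires (3), giving q18.
Closure: {q11, q18, q2, q20, q24, q26, q34, q38, q39} — 9 facts.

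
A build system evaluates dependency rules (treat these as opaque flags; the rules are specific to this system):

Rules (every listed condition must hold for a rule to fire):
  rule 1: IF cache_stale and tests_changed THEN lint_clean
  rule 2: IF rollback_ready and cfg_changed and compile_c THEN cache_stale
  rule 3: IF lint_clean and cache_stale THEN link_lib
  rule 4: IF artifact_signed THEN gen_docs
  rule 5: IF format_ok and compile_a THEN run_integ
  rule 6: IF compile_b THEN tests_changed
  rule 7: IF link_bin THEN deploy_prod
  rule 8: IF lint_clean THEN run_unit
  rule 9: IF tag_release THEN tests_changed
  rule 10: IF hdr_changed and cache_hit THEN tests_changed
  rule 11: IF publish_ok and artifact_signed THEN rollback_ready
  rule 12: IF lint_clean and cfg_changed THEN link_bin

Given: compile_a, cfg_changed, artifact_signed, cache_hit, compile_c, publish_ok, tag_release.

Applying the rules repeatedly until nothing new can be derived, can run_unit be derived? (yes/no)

Round 1 fires rule 4, rule 9, rule 11, giving gen_docs, tests_changed, rollback_ready.
Round 2 fires rule 2, giving cache_stale.
Round 3 fires rule 1, giving lint_clean.
Round 4 fires rule 3, rule 8, rule 12, giving link_lib, run_unit, link_bin.
Round 5 fires rule 7, giving deploy_prod.
run_unit appears in round 4, so it is derivable.

yes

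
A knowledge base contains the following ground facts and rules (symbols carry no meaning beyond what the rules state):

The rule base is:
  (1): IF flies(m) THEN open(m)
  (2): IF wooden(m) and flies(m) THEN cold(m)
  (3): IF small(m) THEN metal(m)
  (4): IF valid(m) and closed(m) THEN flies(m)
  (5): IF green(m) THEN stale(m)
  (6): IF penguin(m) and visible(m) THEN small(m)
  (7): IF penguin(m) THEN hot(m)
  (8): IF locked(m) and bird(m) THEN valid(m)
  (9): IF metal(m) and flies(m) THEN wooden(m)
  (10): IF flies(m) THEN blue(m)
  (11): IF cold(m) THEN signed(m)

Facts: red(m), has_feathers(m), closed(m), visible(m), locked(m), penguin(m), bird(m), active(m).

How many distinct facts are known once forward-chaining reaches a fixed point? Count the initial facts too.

18

Round 1 — (6), (7), (8), derive small(m), hot(m), valid(m).
Round 2 — (3), (4), derive metal(m), flies(m).
Round 3 — (1), (9), (10), derive open(m), wooden(m), blue(m).
Round 4 — (2), derive cold(m).
Round 5 — (11), derive signed(m).
Closure: {active(m), bird(m), blue(m), closed(m), cold(m), flies(m), has_feathers(m), hot(m), locked(m), metal(m), open(m), penguin(m), red(m), signed(m), small(m), valid(m), visible(m), wooden(m)} — 18 facts.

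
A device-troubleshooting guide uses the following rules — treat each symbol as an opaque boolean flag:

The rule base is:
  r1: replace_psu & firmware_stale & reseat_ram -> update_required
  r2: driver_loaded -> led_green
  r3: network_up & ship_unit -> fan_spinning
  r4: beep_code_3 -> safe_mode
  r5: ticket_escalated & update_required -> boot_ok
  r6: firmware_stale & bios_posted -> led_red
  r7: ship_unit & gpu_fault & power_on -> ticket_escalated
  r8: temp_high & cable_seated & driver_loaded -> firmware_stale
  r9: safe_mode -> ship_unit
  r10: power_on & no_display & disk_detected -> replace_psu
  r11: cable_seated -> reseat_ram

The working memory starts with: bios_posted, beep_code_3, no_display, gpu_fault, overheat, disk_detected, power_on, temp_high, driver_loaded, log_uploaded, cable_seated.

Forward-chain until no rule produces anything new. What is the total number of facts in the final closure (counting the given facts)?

Round 1 — r2, r4, r8, r10, r11, derive led_green, safe_mode, firmware_stale, replace_psu, reseat_ram.
Round 2 — r1, r6, r9, derive update_required, led_red, ship_unit.
Round 3 — r7, derive ticket_escalated.
Round 4 — r5, derive boot_ok.
Closure: {beep_code_3, bios_posted, boot_ok, cable_seated, disk_detected, driver_loaded, firmware_stale, gpu_fault, led_green, led_red, log_uploaded, no_display, overheat, power_on, replace_psu, reseat_ram, safe_mode, ship_unit, temp_high, ticket_escalated, update_required} — 21 facts.

21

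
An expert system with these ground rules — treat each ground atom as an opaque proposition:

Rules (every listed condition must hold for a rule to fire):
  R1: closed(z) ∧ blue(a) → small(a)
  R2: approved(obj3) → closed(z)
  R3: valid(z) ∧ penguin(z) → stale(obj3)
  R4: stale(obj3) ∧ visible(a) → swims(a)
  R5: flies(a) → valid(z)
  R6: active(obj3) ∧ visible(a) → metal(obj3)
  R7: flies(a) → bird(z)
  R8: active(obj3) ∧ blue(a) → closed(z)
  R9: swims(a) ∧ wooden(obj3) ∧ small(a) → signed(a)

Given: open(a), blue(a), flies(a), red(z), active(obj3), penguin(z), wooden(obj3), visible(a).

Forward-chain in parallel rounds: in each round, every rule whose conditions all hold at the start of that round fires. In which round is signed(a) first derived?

[1] R5 [flies(a) → valid(z)]; R6 [active(obj3) ∧ visible(a) → metal(obj3)]; R7 [flies(a) → bird(z)]; R8 [active(obj3) ∧ blue(a) → closed(z)]. ⇒ new: valid(z), metal(obj3), bird(z), closed(z).
[2] R1 [closed(z) ∧ blue(a) → small(a)]; R3 [valid(z) ∧ penguin(z) → stale(obj3)]. ⇒ new: small(a), stale(obj3).
[3] R4 [stale(obj3) ∧ visible(a) → swims(a)]. ⇒ new: swims(a).
[4] R9 [swims(a) ∧ wooden(obj3) ∧ small(a) → signed(a)]. ⇒ new: signed(a).
signed(a) first appears in round 4.

4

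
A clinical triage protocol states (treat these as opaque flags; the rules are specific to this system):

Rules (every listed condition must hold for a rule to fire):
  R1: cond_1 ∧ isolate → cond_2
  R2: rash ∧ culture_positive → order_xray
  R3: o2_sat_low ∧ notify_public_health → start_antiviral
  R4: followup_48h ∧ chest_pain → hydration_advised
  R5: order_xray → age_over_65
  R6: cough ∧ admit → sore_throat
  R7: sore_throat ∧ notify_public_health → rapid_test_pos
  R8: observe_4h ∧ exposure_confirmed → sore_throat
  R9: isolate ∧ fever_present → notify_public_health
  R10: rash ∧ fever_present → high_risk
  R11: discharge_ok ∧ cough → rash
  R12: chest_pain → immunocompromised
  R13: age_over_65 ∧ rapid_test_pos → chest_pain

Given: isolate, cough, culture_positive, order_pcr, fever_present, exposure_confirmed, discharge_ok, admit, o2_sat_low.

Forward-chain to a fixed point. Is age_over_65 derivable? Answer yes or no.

yes

Round 1 — R6, R9, R11, derive sore_throat, notify_public_health, rash.
Round 2 — R2, R3, R7, R10, derive order_xray, start_antiviral, rapid_test_pos, high_risk.
Round 3 — R5, derive age_over_65.
Round 4 — R13, derive chest_pain.
Round 5 — R12, derive immunocompromised.
age_over_65 appears in round 3, so it is derivable.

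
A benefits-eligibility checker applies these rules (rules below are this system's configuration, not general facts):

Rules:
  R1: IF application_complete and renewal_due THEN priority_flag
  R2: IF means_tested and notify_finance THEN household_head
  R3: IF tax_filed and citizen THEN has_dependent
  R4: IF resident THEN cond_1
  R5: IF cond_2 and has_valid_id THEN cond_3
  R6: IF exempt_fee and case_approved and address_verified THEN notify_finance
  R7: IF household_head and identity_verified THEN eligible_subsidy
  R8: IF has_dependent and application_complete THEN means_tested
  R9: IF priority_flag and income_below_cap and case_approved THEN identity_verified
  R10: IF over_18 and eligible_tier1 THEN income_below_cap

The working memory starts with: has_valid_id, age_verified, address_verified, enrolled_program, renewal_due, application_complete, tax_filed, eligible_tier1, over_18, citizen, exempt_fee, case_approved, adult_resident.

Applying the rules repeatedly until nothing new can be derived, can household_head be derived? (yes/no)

Round 1 — R1, R3, R6, R10, derive priority_flag, has_dependent, notify_finance, income_below_cap.
Round 2 — R8, R9, derive means_tested, identity_verified.
Round 3 — R2, derive household_head.
Round 4 — R7, derive eligible_subsidy.
household_head appears in round 3, so it is derivable.

yes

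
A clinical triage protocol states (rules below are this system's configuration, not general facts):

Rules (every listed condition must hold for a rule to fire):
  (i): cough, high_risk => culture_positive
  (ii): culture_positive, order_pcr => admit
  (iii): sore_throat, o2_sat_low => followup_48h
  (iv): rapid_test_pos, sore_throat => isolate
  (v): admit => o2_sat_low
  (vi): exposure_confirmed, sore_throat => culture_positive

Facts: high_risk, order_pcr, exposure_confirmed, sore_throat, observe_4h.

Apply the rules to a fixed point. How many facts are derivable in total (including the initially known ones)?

[1] (vi) [exposure_confirmed, sore_throat => culture_positive]. ⇒ new: culture_positive.
[2] (ii) [culture_positive, order_pcr => admit]. ⇒ new: admit.
[3] (v) [admit => o2_sat_low]. ⇒ new: o2_sat_low.
[4] (iii) [sore_throat, o2_sat_low => followup_48h]. ⇒ new: followup_48h.
Closure: {admit, culture_positive, exposure_confirmed, followup_48h, high_risk, o2_sat_low, observe_4h, order_pcr, sore_throat} — 9 facts.

9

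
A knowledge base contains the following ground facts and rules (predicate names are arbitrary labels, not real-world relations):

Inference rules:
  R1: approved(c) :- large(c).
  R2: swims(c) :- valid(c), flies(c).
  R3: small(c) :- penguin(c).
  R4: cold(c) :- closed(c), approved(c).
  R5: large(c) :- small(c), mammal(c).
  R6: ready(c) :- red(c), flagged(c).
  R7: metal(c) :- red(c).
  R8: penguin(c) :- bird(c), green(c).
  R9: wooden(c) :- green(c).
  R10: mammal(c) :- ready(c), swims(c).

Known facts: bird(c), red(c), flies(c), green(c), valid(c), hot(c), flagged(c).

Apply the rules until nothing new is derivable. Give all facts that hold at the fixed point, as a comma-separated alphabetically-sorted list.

Round 1: R2 [swims(c) :- valid(c), flies(c).]; R6 [ready(c) :- red(c), flagged(c).]; R7 [metal(c) :- red(c).]; R8 [penguin(c) :- bird(c), green(c).]; R9 [wooden(c) :- green(c).]. New: swims(c), ready(c), metal(c), penguin(c), wooden(c).
Round 2: R3 [small(c) :- penguin(c).]; R10 [mammal(c) :- ready(c), swims(c).]. New: small(c), mammal(c).
Round 3: R5 [large(c) :- small(c), mammal(c).]. New: large(c).
Round 4: R1 [approved(c) :- large(c).]. New: approved(c).

approved(c), bird(c), flagged(c), flies(c), green(c), hot(c), large(c), mammal(c), metal(c), penguin(c), ready(c), red(c), small(c), swims(c), valid(c), wooden(c)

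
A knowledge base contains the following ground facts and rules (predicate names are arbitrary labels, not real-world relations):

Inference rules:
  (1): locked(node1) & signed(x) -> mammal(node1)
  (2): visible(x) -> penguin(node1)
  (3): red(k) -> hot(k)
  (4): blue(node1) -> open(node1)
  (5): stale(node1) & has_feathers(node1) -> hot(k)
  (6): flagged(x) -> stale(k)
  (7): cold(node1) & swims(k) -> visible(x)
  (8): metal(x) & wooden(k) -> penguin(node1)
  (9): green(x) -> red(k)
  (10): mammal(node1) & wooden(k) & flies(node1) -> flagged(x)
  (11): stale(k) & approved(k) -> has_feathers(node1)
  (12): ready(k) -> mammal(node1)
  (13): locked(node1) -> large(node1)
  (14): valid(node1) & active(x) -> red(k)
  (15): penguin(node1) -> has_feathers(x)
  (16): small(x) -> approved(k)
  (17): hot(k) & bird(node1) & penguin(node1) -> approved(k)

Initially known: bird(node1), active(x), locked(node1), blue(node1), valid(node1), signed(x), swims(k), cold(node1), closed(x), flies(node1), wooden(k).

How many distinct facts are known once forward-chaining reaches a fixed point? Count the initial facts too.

23

[1] (1) [locked(node1) & signed(x) -> mammal(node1)]; (4) [blue(node1) -> open(node1)]; (7) [cold(node1) & swims(k) -> visible(x)]; (13) [locked(node1) -> large(node1)]; (14) [valid(node1) & active(x) -> red(k)]. ⇒ new: mammal(node1), open(node1), visible(x), large(node1), red(k).
[2] (2) [visible(x) -> penguin(node1)]; (3) [red(k) -> hot(k)]; (10) [mammal(node1) & wooden(k) & flies(node1) -> flagged(x)]. ⇒ new: penguin(node1), hot(k), flagged(x).
[3] (6) [flagged(x) -> stale(k)]; (15) [penguin(node1) -> has_feathers(x)]; (17) [hot(k) & bird(node1) & penguin(node1) -> approved(k)]. ⇒ new: stale(k), has_feathers(x), approved(k).
[4] (11) [stale(k) & approved(k) -> has_feathers(node1)]. ⇒ new: has_feathers(node1).
Closure: {active(x), approved(k), bird(node1), blue(node1), closed(x), cold(node1), flagged(x), flies(node1), has_feathers(node1), has_feathers(x), hot(k), large(node1), locked(node1), mammal(node1), open(node1), penguin(node1), red(k), signed(x), stale(k), swims(k), valid(node1), visible(x), wooden(k)} — 23 facts.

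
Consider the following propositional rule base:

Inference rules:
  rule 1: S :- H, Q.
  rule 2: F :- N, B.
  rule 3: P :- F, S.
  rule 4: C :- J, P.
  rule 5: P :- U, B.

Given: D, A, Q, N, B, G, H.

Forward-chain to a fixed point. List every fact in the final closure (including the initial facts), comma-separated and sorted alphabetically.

Round 1 fires rule 1, rule 2, giving S, F.
Round 2 fires rule 3, giving P.

A, B, D, F, G, H, N, P, Q, S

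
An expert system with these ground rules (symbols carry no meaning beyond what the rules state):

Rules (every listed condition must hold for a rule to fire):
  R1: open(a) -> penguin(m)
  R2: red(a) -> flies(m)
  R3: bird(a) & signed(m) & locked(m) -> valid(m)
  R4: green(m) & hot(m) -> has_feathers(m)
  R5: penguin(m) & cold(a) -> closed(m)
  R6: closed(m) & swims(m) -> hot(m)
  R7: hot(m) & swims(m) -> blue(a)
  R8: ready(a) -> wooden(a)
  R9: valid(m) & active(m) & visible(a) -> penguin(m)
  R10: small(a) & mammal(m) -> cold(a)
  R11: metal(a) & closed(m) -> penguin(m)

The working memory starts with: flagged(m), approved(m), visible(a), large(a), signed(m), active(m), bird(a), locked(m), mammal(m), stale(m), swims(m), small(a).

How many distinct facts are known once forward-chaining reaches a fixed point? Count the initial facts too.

Round 1 fires R3, R10, giving valid(m), cold(a).
Round 2 fires R9, giving penguin(m).
Round 3 fires R5, giving closed(m).
Round 4 fires R6, giving hot(m).
Round 5 fires R7, giving blue(a).
Closure: {active(m), approved(m), bird(a), blue(a), closed(m), cold(a), flagged(m), hot(m), large(a), locked(m), mammal(m), penguin(m), signed(m), small(a), stale(m), swims(m), valid(m), visible(a)} — 18 facts.

18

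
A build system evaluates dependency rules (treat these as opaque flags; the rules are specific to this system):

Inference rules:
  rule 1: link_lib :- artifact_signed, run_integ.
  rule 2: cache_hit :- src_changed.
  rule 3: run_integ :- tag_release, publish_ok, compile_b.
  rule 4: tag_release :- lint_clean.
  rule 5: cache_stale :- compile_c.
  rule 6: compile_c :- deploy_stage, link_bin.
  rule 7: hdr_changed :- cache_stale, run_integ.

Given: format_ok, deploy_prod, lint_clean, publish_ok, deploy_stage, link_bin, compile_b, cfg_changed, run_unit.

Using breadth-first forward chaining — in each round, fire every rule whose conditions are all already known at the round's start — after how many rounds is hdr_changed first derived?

Round 1 — rule 4, rule 6, derive tag_release, compile_c.
Round 2 — rule 3, rule 5, derive run_integ, cache_stale.
Round 3 — rule 7, derive hdr_changed.
hdr_changed first appears in round 3.

3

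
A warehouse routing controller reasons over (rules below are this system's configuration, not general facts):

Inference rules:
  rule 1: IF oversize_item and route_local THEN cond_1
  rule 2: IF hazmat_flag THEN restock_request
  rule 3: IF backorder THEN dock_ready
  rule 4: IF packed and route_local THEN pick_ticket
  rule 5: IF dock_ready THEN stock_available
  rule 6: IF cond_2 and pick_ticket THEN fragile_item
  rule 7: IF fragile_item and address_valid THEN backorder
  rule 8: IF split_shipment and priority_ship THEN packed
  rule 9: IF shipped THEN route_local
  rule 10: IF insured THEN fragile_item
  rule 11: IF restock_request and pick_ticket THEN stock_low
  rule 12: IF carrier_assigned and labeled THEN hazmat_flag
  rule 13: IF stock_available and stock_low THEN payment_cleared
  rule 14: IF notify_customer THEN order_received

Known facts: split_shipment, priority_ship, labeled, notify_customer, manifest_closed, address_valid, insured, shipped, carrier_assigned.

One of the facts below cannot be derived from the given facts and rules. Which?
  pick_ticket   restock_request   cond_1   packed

Round 1: rule 8 [IF split_shipment and priority_ship THEN packed]; rule 9 [IF shipped THEN route_local]; rule 10 [IF insured THEN fragile_item]; rule 12 [IF carrier_assigned and labeled THEN hazmat_flag]; rule 14 [IF notify_customer THEN order_received]. New: packed, route_local, fragile_item, hazmat_flag, order_received.
Round 2: rule 2 [IF hazmat_flag THEN restock_request]; rule 4 [IF packed and route_local THEN pick_ticket]; rule 7 [IF fragile_item and address_valid THEN backorder]. New: restock_request, pick_ticket, backorder.
Round 3: rule 3 [IF backorder THEN dock_ready]; rule 11 [IF restock_request and pick_ticket THEN stock_low]. New: dock_ready, stock_low.
Round 4: rule 5 [IF dock_ready THEN stock_available]. New: stock_available.
Round 5: rule 13 [IF stock_available and stock_low THEN payment_cleared]. New: payment_cleared.
Derived: packed (round 1), restock_request (round 2), pick_ticket (round 2). cond_1 never appears in any round.

cond_1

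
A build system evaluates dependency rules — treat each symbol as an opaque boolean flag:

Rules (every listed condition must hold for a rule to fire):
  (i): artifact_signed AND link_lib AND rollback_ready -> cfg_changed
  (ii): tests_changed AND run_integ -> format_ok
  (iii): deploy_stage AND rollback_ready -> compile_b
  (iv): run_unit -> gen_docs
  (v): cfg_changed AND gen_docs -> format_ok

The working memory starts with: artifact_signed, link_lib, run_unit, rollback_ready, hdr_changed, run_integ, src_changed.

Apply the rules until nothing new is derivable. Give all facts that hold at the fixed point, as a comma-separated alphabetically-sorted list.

artifact_signed, cfg_changed, format_ok, gen_docs, hdr_changed, link_lib, rollback_ready, run_integ, run_unit, src_changed

[1] (i) [artifact_signed AND link_lib AND rollback_ready -> cfg_changed]; (iv) [run_unit -> gen_docs]. ⇒ new: cfg_changed, gen_docs.
[2] (v) [cfg_changed AND gen_docs -> format_ok]. ⇒ new: format_ok.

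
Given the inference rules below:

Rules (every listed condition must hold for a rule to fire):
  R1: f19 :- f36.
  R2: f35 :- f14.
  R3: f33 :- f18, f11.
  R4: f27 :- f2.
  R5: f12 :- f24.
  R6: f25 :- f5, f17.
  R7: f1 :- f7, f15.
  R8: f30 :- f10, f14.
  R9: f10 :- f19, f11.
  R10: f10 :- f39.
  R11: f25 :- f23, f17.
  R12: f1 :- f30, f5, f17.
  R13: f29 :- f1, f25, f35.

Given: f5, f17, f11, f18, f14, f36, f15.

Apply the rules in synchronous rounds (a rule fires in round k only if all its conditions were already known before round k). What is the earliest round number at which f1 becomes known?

4

Round 1: R1 [f19 :- f36.]; R2 [f35 :- f14.]; R3 [f33 :- f18, f11.]; R6 [f25 :- f5, f17.]. Adds f19, f35, f33, f25.
Round 2: R9 [f10 :- f19, f11.]. Adds f10.
Round 3: R8 [f30 :- f10, f14.]. Adds f30.
Round 4: R12 [f1 :- f30, f5, f17.]. Adds f1.
f1 first appears in round 4.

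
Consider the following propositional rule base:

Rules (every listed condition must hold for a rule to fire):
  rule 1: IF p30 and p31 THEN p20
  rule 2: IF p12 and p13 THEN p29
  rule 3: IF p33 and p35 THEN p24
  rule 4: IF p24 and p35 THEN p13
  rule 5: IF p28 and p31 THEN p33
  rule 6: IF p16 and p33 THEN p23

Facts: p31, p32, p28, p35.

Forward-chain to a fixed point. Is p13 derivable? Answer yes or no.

[1] rule 5 [IF p28 and p31 THEN p33]. ⇒ new: p33.
[2] rule 3 [IF p33 and p35 THEN p24]. ⇒ new: p24.
[3] rule 4 [IF p24 and p35 THEN p13]. ⇒ new: p13.
p13 appears in round 3, so it is derivable.

yes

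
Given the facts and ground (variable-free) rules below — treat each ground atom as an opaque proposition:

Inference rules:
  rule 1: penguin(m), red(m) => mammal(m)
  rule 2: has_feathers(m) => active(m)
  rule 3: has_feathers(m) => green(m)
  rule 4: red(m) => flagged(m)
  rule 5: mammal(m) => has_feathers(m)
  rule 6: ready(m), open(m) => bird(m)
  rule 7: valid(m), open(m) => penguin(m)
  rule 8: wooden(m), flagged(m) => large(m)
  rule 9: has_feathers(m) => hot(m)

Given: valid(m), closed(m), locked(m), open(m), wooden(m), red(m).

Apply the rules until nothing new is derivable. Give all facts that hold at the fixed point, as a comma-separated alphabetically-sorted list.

active(m), closed(m), flagged(m), green(m), has_feathers(m), hot(m), large(m), locked(m), mammal(m), open(m), penguin(m), red(m), valid(m), wooden(m)

Round 1: rule 4 [red(m) => flagged(m)]; rule 7 [valid(m), open(m) => penguin(m)]. Adds flagged(m), penguin(m).
Round 2: rule 1 [penguin(m), red(m) => mammal(m)]; rule 8 [wooden(m), flagged(m) => large(m)]. Adds mammal(m), large(m).
Round 3: rule 5 [mammal(m) => has_feathers(m)]. Adds has_feathers(m).
Round 4: rule 2 [has_feathers(m) => active(m)]; rule 3 [has_feathers(m) => green(m)]; rule 9 [has_feathers(m) => hot(m)]. Adds active(m), green(m), hot(m).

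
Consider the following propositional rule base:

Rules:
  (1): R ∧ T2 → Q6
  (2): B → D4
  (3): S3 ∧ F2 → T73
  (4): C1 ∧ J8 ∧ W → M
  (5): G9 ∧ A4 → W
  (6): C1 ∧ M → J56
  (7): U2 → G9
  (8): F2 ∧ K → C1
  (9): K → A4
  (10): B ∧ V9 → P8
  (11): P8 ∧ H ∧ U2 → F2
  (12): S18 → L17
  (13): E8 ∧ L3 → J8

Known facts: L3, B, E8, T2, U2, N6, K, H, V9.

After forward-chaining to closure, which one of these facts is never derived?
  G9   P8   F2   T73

Round 1 — (2), (7), (9), (10), (13), derive D4, G9, A4, P8, J8.
Round 2 — (5), (11), derive W, F2.
Round 3 — (8), derive C1.
Round 4 — (4), derive M.
Round 5 — (6), derive J56.
Derived: P8 (round 1), G9 (round 1), F2 (round 2). T73 never appears in any round.

T73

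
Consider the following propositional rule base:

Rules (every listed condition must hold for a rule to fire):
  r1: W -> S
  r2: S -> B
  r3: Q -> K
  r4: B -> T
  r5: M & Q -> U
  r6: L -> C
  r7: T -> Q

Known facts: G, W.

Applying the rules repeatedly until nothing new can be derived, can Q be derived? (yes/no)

Round 1: r1 [W -> S]. Adds S.
Round 2: r2 [S -> B]. Adds B.
Round 3: r4 [B -> T]. Adds T.
Round 4: r7 [T -> Q]. Adds Q.
Round 5: r3 [Q -> K]. Adds K.
Q appears in round 4, so it is derivable.

yes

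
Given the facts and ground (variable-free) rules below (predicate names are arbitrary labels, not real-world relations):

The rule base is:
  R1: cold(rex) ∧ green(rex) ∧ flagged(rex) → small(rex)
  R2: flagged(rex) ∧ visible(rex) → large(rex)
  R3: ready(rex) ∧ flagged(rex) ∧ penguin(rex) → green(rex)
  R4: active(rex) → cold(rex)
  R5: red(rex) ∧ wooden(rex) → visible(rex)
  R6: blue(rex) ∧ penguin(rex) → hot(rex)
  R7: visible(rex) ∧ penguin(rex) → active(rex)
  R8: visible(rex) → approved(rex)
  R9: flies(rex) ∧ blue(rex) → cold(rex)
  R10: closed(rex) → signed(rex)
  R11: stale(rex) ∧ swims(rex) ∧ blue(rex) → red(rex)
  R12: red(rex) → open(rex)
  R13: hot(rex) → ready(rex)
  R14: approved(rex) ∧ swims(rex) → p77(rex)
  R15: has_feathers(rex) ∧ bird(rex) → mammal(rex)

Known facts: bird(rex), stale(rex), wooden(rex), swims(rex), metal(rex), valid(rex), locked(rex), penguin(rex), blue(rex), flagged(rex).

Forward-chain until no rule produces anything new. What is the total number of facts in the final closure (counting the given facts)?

[1] R6 [blue(rex) ∧ penguin(rex) → hot(rex)]; R11 [stale(rex) ∧ swims(rex) ∧ blue(rex) → red(rex)]. ⇒ new: hot(rex), red(rex).
[2] R5 [red(rex) ∧ wooden(rex) → visible(rex)]; R12 [red(rex) → open(rex)]; R13 [hot(rex) → ready(rex)]. ⇒ new: visible(rex), open(rex), ready(rex).
[3] R2 [flagged(rex) ∧ visible(rex) → large(rex)]; R3 [ready(rex) ∧ flagged(rex) ∧ penguin(rex) → green(rex)]; R7 [visible(rex) ∧ penguin(rex) → active(rex)]; R8 [visible(rex) → approved(rex)]. ⇒ new: large(rex), green(rex), active(rex), approved(rex).
[4] R4 [active(rex) → cold(rex)]; R14 [approved(rex) ∧ swims(rex) → p77(rex)]. ⇒ new: cold(rex), p77(rex).
[5] R1 [cold(rex) ∧ green(rex) ∧ flagged(rex) → small(rex)]. ⇒ new: small(rex).
Closure: {active(rex), approved(rex), bird(rex), blue(rex), cold(rex), flagged(rex), green(rex), hot(rex), large(rex), locked(rex), metal(rex), open(rex), p77(rex), penguin(rex), ready(rex), red(rex), small(rex), stale(rex), swims(rex), valid(rex), visible(rex), wooden(rex)} — 22 facts.

22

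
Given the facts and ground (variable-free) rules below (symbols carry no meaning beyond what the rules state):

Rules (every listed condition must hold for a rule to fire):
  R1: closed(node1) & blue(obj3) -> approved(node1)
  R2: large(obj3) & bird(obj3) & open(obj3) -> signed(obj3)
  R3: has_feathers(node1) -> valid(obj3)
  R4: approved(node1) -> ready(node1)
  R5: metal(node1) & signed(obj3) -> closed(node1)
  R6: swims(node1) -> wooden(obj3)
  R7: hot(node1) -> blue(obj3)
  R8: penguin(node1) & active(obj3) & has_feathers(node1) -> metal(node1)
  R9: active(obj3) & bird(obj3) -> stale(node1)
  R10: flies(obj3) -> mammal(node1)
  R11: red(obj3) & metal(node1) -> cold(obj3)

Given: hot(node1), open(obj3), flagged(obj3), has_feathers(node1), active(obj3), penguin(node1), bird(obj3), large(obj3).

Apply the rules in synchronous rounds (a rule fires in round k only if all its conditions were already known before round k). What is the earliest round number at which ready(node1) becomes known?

4

[1] R2 [large(obj3) & bird(obj3) & open(obj3) -> signed(obj3)]; R3 [has_feathers(node1) -> valid(obj3)]; R7 [hot(node1) -> blue(obj3)]; R8 [penguin(node1) & active(obj3) & has_feathers(node1) -> metal(node1)]; R9 [active(obj3) & bird(obj3) -> stale(node1)]. ⇒ new: signed(obj3), valid(obj3), blue(obj3), metal(node1), stale(node1).
[2] R5 [metal(node1) & signed(obj3) -> closed(node1)]. ⇒ new: closed(node1).
[3] R1 [closed(node1) & blue(obj3) -> approved(node1)]. ⇒ new: approved(node1).
[4] R4 [approved(node1) -> ready(node1)]. ⇒ new: ready(node1).
ready(node1) first appears in round 4.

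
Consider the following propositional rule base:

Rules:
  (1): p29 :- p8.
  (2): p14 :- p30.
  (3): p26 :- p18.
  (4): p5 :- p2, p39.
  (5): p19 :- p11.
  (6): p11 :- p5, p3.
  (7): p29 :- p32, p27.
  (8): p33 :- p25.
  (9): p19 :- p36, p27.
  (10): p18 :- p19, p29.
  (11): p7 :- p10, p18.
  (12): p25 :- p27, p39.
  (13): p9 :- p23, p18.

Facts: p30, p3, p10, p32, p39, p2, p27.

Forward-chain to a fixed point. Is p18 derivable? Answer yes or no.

yes

Round 1: (2) [p14 :- p30.]; (4) [p5 :- p2, p39.]; (7) [p29 :- p32, p27.]; (12) [p25 :- p27, p39.]. New: p14, p5, p29, p25.
Round 2: (6) [p11 :- p5, p3.]; (8) [p33 :- p25.]. New: p11, p33.
Round 3: (5) [p19 :- p11.]. New: p19.
Round 4: (10) [p18 :- p19, p29.]. New: p18.
Round 5: (3) [p26 :- p18.]; (11) [p7 :- p10, p18.]. New: p26, p7.
p18 appears in round 4, so it is derivable.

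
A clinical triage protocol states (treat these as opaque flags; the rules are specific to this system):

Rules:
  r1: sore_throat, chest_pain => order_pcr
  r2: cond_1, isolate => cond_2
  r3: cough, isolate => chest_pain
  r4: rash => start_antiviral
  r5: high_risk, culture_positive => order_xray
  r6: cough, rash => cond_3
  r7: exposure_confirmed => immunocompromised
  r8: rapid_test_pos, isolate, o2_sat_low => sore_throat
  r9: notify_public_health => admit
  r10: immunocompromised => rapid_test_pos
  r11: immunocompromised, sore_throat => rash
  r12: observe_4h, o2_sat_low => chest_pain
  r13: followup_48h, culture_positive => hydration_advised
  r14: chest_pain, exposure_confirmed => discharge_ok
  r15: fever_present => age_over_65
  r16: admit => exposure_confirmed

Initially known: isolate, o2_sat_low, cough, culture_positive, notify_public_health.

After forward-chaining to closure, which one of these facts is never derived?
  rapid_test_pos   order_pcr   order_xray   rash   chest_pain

order_xray

Round 1: r3 [cough, isolate => chest_pain]; r9 [notify_public_health => admit]. Adds chest_pain, admit.
Round 2: r16 [admit => exposure_confirmed]. Adds exposure_confirmed.
Round 3: r7 [exposure_confirmed => immunocompromised]; r14 [chest_pain, exposure_confirmed => discharge_ok]. Adds immunocompromised, discharge_ok.
Round 4: r10 [immunocompromised => rapid_test_pos]. Adds rapid_test_pos.
Round 5: r8 [rapid_test_pos, isolate, o2_sat_low => sore_throat]. Adds sore_throat.
Round 6: r1 [sore_throat, chest_pain => order_pcr]; r11 [immunocompromised, sore_throat => rash]. Adds order_pcr, rash.
Round 7: r4 [rash => start_antiviral]; r6 [cough, rash => cond_3]. Adds start_antiviral, cond_3.
Derived: chest_pain (round 1), rapid_test_pos (round 4), order_pcr (round 6), rash (round 6). order_xray never appears in any round.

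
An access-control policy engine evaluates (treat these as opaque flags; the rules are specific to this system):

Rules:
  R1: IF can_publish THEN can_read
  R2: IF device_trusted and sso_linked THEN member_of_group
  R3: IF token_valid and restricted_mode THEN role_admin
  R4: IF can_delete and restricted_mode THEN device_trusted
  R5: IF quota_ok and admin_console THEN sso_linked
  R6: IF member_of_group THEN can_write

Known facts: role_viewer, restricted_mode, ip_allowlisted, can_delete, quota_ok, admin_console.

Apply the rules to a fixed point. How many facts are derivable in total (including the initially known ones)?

Round 1 fires R4, R5, giving device_trusted, sso_linked.
Round 2 fires R2, giving member_of_group.
Round 3 fires R6, giving can_write.
Closure: {admin_console, can_delete, can_write, device_trusted, ip_allowlisted, member_of_group, quota_ok, restricted_mode, role_viewer, sso_linked} — 10 facts.

10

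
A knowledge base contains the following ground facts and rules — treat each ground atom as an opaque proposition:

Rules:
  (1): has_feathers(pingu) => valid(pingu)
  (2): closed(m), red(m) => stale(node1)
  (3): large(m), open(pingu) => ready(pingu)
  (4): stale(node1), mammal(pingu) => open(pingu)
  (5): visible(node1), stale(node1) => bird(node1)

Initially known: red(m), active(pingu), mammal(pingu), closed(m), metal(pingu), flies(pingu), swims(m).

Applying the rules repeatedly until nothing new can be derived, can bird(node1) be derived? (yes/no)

Round 1 fires (2), giving stale(node1).
Round 2 fires (4), giving open(pingu).
Fixed point reached. bird(node1) is concluded only by (5); (5) needs visible(node1) (never derived).

no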